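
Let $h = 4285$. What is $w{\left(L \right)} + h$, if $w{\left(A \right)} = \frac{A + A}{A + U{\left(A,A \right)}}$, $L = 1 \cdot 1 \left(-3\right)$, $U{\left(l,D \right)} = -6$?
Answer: $\frac{12857}{3} \approx 4285.7$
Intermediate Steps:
$L = -3$ ($L = 1 \left(-3\right) = -3$)
$w{\left(A \right)} = \frac{2 A}{-6 + A}$ ($w{\left(A \right)} = \frac{A + A}{A - 6} = \frac{2 A}{-6 + A}$)
$w{\left(L \right)} + h = 2 \left(-3\right) \frac{1}{-6 - 3} + 4285 = 2 \left(-3\right) \frac{1}{-9} + 4285 = 2 \left(-3\right) \left(- \frac{1}{9}\right) + 4285 = \frac{2}{3} + 4285 = \frac{12857}{3}$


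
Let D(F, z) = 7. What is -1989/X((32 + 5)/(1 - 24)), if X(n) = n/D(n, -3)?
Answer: 320229/37 ≈ 8654.8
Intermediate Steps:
X(n) = n/7
-1989/X((32 + 5)/(1 - 24)) = -1989*7*(1 - 24)/(32 + 5) = -1989/((37/(-23))/7) = -1989/((37*(-1/23))/7) = -1989/((⅐)*(-37/23)) = -1989/(-37/161) = -1989*(-161/37) = 320229/37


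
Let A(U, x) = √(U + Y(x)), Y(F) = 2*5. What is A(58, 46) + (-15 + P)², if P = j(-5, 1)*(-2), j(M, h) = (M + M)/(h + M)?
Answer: 400 + 2*√17 ≈ 408.25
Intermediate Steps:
Y(F) = 10
j(M, h) = 2*M/(M + h) (j(M, h) = (2*M)/(M + h) = 2*M/(M + h))
A(U, x) = √(10 + U) (A(U, x) = √(U + 10) = √(10 + U))
P = -5 (P = (2*(-5)/(-5 + 1))*(-2) = (2*(-5)/(-4))*(-2) = (2*(-5)*(-¼))*(-2) = (5/2)*(-2) = -5)
A(58, 46) + (-15 + P)² = √(10 + 58) + (-15 - 5)² = √68 + (-20)² = 2*√17 + 400 = 400 + 2*√17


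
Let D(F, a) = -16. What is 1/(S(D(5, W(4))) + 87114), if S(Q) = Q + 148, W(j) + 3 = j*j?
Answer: 1/87246 ≈ 1.1462e-5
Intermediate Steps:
W(j) = -3 + j**2 (W(j) = -3 + j*j = -3 + j**2)
S(Q) = 148 + Q
1/(S(D(5, W(4))) + 87114) = 1/((148 - 16) + 87114) = 1/(132 + 87114) = 1/87246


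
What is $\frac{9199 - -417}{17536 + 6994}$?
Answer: $\frac{4808}{12265} \approx 0.39201$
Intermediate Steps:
$\frac{9199 - -417}{17536 + 6994} = \frac{9199 + 417}{24530} = 9616 \cdot \frac{1}{24530} = \frac{4808}{12265}$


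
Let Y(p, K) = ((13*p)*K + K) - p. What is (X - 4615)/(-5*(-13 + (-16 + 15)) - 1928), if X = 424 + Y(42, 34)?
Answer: -14365/1858 ≈ -7.7314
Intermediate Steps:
Y(p, K) = K - p + 13*K*p (Y(p, K) = (13*K*p + K) - p = (K + 13*K*p) - p = K - p + 13*K*p)
X = 18980 (X = 424 + (34 - 1*42 + 13*34*42) = 424 + (34 - 42 + 18564) = 424 + 18556 = 18980)
(X - 4615)/(-5*(-13 + (-16 + 15)) - 1928) = (18980 - 4615)/(-5*(-13 + (-16 + 15)) - 1928) = 14365/(-5*(-13 - 1) - 1928) = 14365/(-5*(-14) - 1928) = 14365/(70 - 1928) = 14365/(-1858) = 14365*(-1/1858) = -14365/1858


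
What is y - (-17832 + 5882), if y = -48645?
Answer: -36695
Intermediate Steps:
y - (-17832 + 5882) = -48645 - (-17832 + 5882) = -48645 - 1*(-11950) = -48645 + 11950 = -36695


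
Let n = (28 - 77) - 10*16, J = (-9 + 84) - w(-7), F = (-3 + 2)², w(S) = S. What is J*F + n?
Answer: -127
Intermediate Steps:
F = 1 (F = (-1)² = 1)
J = 82 (J = (-9 + 84) - 1*(-7) = 75 + 7 = 82)
n = -209 (n = -49 - 160 = -209)
J*F + n = 82*1 - 209 = 82 - 209 = -127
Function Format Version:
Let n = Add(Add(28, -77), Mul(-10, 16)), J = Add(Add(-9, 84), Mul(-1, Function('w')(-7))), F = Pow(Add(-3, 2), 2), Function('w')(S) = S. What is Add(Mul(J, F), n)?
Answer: -127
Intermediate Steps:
F = 1 (F = Pow(-1, 2) = 1)
J = 82 (J = Add(Add(-9, 84), Mul(-1, -7)) = Add(75, 7) = 82)
n = -209 (n = Add(-49, -160) = -209)
Add(Mul(J, F), n) = Add(Mul(82, 1), -209) = Add(82, -209) = -127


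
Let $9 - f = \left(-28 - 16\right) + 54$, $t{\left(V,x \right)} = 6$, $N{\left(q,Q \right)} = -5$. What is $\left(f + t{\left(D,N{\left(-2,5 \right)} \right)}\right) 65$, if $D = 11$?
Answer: $325$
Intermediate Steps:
$f = -1$ ($f = 9 - \left(\left(-28 - 16\right) + 54\right) = 9 - \left(-44 + 54\right) = 9 - 10 = -1$)
$\left(f + t{\left(D,N{\left(-2,5 \right)} \right)}\right) 65 = \left(-1 + 6\right) 65 = 5 \cdot 65 = 325$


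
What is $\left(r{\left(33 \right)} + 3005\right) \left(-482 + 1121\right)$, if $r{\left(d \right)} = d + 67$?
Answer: $1984095$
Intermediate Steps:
$r{\left(d \right)} = 67 + d$
$\left(r{\left(33 \right)} + 3005\right) \left(-482 + 1121\right) = \left(\left(67 + 33\right) + 3005\right) \left(-482 + 1121\right) = \left(100 + 3005\right) 639 = 3105 \cdot 639 = 1984095$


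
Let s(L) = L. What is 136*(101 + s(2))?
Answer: 14008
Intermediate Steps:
136*(101 + s(2)) = 136*(101 + 2) = 136*103 = 14008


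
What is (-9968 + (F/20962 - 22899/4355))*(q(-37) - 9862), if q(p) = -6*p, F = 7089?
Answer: 877647744933772/9128951 ≈ 9.6139e+7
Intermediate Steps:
(-9968 + (F/20962 - 22899/4355))*(q(-37) - 9862) = (-9968 + (7089/20962 - 22899/4355))*(-6*(-37) - 9862) = (-9968 + (7089*(1/20962) - 22899*1/4355))*(222 - 9862) = (-9968 + (7089/20962 - 22899/4355))*(-9640) = (-9968 - 449136243/91289510)*(-9640) = -910422971923/91289510*(-9640) = 877647744933772/9128951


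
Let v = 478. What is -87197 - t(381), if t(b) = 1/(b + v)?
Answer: -74902224/859 ≈ -87197.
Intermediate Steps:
t(b) = 1/(478 + b) (t(b) = 1/(b + 478) = 1/(478 + b))
-87197 - t(381) = -87197 - 1/(478 + 381) = -87197 - 1/859 = -74902224/859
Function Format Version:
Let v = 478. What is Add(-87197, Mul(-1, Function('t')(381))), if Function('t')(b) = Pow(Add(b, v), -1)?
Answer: Rational(-74902224, 859) ≈ -87197.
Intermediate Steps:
Function('t')(b) = Pow(Add(478, b), -1) (Function('t')(b) = Pow(Add(b, 478), -1) = Pow(Add(478, b), -1))
Add(-87197, Mul(-1, Function('t')(381))) = Add(-87197, Mul(-1, Pow(Add(478, 381), -1))) = Add(-87197, Mul(-1, Pow(859, -1))) = Add(-87197, Mul(-1, Rational(1, 859))) = Add(-87197, Rational(-1, 859)) = Rational(-74902224, 859)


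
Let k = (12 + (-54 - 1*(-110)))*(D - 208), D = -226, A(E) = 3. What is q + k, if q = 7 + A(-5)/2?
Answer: -59007/2 ≈ -29504.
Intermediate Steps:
k = -29512 (k = (12 + (-54 - 1*(-110)))*(-226 - 208) = (12 + (-54 + 110))*(-434) = (12 + 56)*(-434) = 68*(-434) = -29512)
q = 17/2 (q = 7 + 3/2 = 17/2 ≈ 8.5000)
q + k = 17/2 - 29512 = -59007/2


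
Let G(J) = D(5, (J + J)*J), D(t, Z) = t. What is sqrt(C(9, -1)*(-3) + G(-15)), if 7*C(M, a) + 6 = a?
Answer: 2*sqrt(2) ≈ 2.8284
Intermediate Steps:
C(M, a) = -6/7 + a/7
G(J) = 5
sqrt(C(9, -1)*(-3) + G(-15)) = sqrt((-6/7 + (1/7)*(-1))*(-3) + 5) = sqrt((-6/7 - 1/7)*(-3) + 5) = sqrt(-1*(-3) + 5) = sqrt(3 + 5) = sqrt(8) = 2*sqrt(2)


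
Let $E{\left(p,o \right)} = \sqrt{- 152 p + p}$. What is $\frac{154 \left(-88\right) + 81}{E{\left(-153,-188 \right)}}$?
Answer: $- \frac{13471 \sqrt{2567}}{7701} \approx -88.627$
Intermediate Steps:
$E{\left(p,o \right)} = \sqrt{151} \sqrt{- p}$ ($E{\left(p,o \right)} = \sqrt{- 151 p} = \sqrt{151} \sqrt{- p}$)
$\frac{154 \left(-88\right) + 81}{E{\left(-153,-188 \right)}} = \frac{154 \left(-88\right) + 81}{\sqrt{151} \sqrt{\left(-1\right) \left(-153\right)}} = \frac{-13552 + 81}{\sqrt{151} \sqrt{153}} = - \frac{13471}{\sqrt{151} \cdot 3 \sqrt{17}} = - \frac{13471}{3 \sqrt{2567}} = - 13471 \frac{\sqrt{2567}}{7701} = - \frac{13471 \sqrt{2567}}{7701}$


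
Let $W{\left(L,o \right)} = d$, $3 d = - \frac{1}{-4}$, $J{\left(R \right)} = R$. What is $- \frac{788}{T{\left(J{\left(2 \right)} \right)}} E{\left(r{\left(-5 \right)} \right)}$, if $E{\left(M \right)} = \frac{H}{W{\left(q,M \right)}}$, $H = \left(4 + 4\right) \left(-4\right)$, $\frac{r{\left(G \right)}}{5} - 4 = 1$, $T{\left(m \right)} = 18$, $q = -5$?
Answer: $\frac{50432}{3} \approx 16811.0$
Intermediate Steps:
$d = \frac{1}{12}$ ($d = \frac{\left(-1\right) \frac{1}{-4}}{3} = \frac{\left(-1\right) \left(- \frac{1}{4}\right)}{3} = \frac{1}{3} \cdot \frac{1}{4} = \frac{1}{12} \approx 0.083333$)
$W{\left(L,o \right)} = \frac{1}{12}$
$r{\left(G \right)} = 25$ ($r{\left(G \right)} = 20 + 5 \cdot 1 = 20 + 5 = 25$)
$H = -32$ ($H = 8 \left(-4\right) = -32$)
$E{\left(M \right)} = -384$ ($E{\left(M \right)} = - 32 \frac{1}{\frac{1}{12}} = \left(-32\right) 12 = -384$)
$- \frac{788}{T{\left(J{\left(2 \right)} \right)}} E{\left(r{\left(-5 \right)} \right)} = - \frac{788}{18} \left(-384\right) = \left(-788\right) \frac{1}{18} \left(-384\right) = \left(- \frac{394}{9}\right) \left(-384\right) = \frac{50432}{3}$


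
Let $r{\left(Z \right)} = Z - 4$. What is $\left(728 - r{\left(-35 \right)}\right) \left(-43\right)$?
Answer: $-32981$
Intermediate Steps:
$r{\left(Z \right)} = -4 + Z$ ($r{\left(Z \right)} = Z - 4 = -4 + Z$)
$\left(728 - r{\left(-35 \right)}\right) \left(-43\right) = \left(728 - \left(-4 - 35\right)\right) \left(-43\right) = \left(728 - -39\right) \left(-43\right) = \left(728 + 39\right) \left(-43\right) = 767 \left(-43\right) = -32981$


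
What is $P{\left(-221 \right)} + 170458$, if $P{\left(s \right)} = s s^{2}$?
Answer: $-10623403$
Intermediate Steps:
$P{\left(s \right)} = s^{3}$
$P{\left(-221 \right)} + 170458 = \left(-221\right)^{3} + 170458 = -10793861 + 170458 = -10623403$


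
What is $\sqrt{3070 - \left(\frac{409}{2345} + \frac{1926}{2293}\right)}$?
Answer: $\frac{\sqrt{88733714036125655}}{5377085} \approx 55.398$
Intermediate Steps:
$\sqrt{3070 - \left(\frac{409}{2345} + \frac{1926}{2293}\right)} = \sqrt{3070 - \frac{5454307}{5377085}} = \sqrt{\frac{16502196643}{5377085}} = \frac{\sqrt{88733714036125655}}{5377085}$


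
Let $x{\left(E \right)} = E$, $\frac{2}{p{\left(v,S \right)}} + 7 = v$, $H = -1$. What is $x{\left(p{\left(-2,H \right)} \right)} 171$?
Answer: $-38$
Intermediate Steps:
$p{\left(v,S \right)} = \frac{2}{-7 + v}$
$x{\left(p{\left(-2,H \right)} \right)} 171 = \frac{2}{-7 - 2} \cdot 171 = \frac{2}{-9} \cdot 171 = 2 \left(- \frac{1}{9}\right) 171 = \left(- \frac{2}{9}\right) 171 = -38$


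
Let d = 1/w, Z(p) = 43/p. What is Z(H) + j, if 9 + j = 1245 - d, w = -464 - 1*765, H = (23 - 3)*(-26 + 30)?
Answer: 121576447/98320 ≈ 1236.5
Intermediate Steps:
H = 80 (H = 20*4 = 80)
w = -1229 (w = -464 - 765 = -1229)
d = -1/1229 (d = 1/(-1229) = -1/1229 ≈ -0.00081367)
j = 1519045/1229 (j = -9 + (1245 - 1*(-1/1229)) = -9 + (1245 + 1/1229) = -9 + 1530106/1229 = 1519045/1229 ≈ 1236.0)
Z(H) + j = 43/80 + 1519045/1229 = 121576447/98320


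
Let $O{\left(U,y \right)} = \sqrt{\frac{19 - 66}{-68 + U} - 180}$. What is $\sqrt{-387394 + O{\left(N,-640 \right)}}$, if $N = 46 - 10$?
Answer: $\frac{\sqrt{-6198304 + 2 i \sqrt{11426}}}{4} \approx 0.010734 + 622.41 i$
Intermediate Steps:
$N = 36$ ($N = 46 - 10 = 36$)
$O{\left(U,y \right)} = \sqrt{-180 - \frac{47}{-68 + U}}$ ($O{\left(U,y \right)} = \sqrt{- \frac{47}{-68 + U} - 180} = \sqrt{-180 - \frac{47}{-68 + U}}$)
$\sqrt{-387394 + O{\left(N,-640 \right)}} = \sqrt{-387394 + \sqrt{\frac{12193 - 6480}{-68 + 36}}} = \sqrt{-387394 + \sqrt{\frac{12193 - 6480}{-32}}} = \sqrt{-387394 + \sqrt{\left(- \frac{1}{32}\right) 5713}} = \sqrt{-387394 + \sqrt{- \frac{5713}{32}}} = \sqrt{-387394 + \frac{i \sqrt{11426}}{8}}$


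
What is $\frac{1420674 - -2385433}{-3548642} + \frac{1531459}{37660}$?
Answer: $\frac{2645630869529}{66820928860} \approx 39.593$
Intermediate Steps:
$\frac{1420674 - -2385433}{-3548642} + \frac{1531459}{37660} = \left(1420674 + 2385433\right) \left(- \frac{1}{3548642}\right) + 1531459 \cdot \frac{1}{37660} = 3806107 \left(- \frac{1}{3548642}\right) + \frac{1531459}{37660} = - \frac{3806107}{3548642} + \frac{1531459}{37660} = \frac{2645630869529}{66820928860}$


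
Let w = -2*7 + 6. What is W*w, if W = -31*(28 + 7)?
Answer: 8680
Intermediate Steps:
W = -1085 (W = -31*35 = -1085)
w = -8 (w = -14 + 6 = -8)
W*w = -1085*(-8) = 8680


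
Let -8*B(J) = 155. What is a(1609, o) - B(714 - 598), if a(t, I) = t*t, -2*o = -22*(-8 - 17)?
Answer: 20711203/8 ≈ 2.5889e+6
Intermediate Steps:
B(J) = -155/8 (B(J) = -⅛*155 = -155/8)
o = -275 (o = -(-11)*(-8 - 17) = -(-11)*(-25) = -½*550 = -275)
a(t, I) = t²
a(1609, o) - B(714 - 598) = 1609² - 1*(-155/8) = 2588881 + 155/8 = 20711203/8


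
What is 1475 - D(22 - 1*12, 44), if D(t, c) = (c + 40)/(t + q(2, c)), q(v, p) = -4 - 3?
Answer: 1447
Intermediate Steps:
q(v, p) = -7
D(t, c) = (40 + c)/(-7 + t) (D(t, c) = (c + 40)/(t - 7) = (40 + c)/(-7 + t))
1475 - D(22 - 1*12, 44) = 1475 - (40 + 44)/(-7 + (22 - 1*12)) = 1475 - 84/(-7 + (22 - 12)) = 1475 - 84/(-7 + 10) = 1475 - 84/3 = 1475 - 1*28 = 1475 - 28 = 1447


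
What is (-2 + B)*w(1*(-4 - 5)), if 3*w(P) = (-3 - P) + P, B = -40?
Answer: 42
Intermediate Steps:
w(P) = -1 (w(P) = ((-3 - P) + P)/3 = (⅓)*(-3) = -1)
(-2 + B)*w(1*(-4 - 5)) = (-2 - 40)*(-1) = -42*(-1) = 42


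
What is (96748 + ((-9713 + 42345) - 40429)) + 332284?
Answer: 421235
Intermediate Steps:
(96748 + ((-9713 + 42345) - 40429)) + 332284 = (96748 + (32632 - 40429)) + 332284 = (96748 - 7797) + 332284 = 88951 + 332284 = 421235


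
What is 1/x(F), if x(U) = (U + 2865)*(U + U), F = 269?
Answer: 1/1686092 ≈ 5.9309e-7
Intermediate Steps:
x(U) = 2*U*(2865 + U) (x(U) = (2865 + U)*(2*U) = 2*U*(2865 + U))
1/x(F) = 1/(2*269*(2865 + 269)) = 1/(2*269*3134) = 1/1686092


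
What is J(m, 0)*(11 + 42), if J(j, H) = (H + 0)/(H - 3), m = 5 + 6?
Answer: 0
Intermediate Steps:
m = 11
J(j, H) = H/(-3 + H)
J(m, 0)*(11 + 42) = (0/(-3 + 0))*(11 + 42) = (0/(-3))*53 = (0*(-⅓))*53 = 0*53 = 0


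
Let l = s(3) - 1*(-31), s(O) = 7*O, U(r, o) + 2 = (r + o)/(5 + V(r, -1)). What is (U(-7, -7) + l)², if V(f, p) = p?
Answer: 8649/4 ≈ 2162.3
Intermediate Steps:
U(r, o) = -2 + o/4 + r/4 (U(r, o) = -2 + (r + o)/(5 - 1) = -2 + (o + r)/4 = -2 + (o + r)*(¼) = -2 + (o/4 + r/4) = -2 + o/4 + r/4)
l = 52 (l = 7*3 - 1*(-31) = 21 + 31 = 52)
(U(-7, -7) + l)² = ((-2 + (¼)*(-7) + (¼)*(-7)) + 52)² = ((-2 - 7/4 - 7/4) + 52)² = (-11/2 + 52)² = (93/2)² = 8649/4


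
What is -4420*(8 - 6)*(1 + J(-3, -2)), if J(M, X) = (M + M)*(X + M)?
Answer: -274040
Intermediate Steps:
J(M, X) = 2*M*(M + X) (J(M, X) = (2*M)*(M + X) = 2*M*(M + X))
-4420*(8 - 6)*(1 + J(-3, -2)) = -4420*(8 - 6)*(1 + 2*(-3)*(-3 - 2)) = -8840*(1 + 2*(-3)*(-5)) = -8840*(1 + 30) = -8840*31 = -4420*62 = -274040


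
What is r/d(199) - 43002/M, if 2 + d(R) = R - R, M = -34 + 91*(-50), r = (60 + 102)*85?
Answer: -5252973/764 ≈ -6875.6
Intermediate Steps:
r = 13770 (r = 162*85 = 13770)
M = -4584 (M = -34 - 4550 = -4584)
d(R) = -2 (d(R) = -2 + (R - R) = -2 + 0 = -2)
r/d(199) - 43002/M = 13770/(-2) - 43002/(-4584) = 13770*(-½) - 43002*(-1/4584) = -6885 + 7167/764 = -5252973/764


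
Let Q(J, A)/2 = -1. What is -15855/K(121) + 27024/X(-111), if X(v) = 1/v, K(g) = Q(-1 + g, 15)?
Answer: -5983473/2 ≈ -2.9917e+6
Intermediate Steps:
Q(J, A) = -2 (Q(J, A) = 2*(-1) = -2)
K(g) = -2
-15855/K(121) + 27024/X(-111) = -15855/(-2) + 27024/(1/(-111)) = -15855*(-1/2) + 27024/(-1/111) = 15855/2 + 27024*(-111) = 15855/2 - 2999664 = -5983473/2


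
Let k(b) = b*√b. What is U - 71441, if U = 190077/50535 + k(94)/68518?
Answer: -1203360286/16845 + 47*√94/34259 ≈ -71437.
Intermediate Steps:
k(b) = b^(3/2)
U = 63359/16845 + 47*√94/34259 (U = 190077/50535 + 94^(3/2)/68518 = 190077*(1/50535) + (94*√94)*(1/68518) = 63359/16845 + 47*√94/34259 ≈ 3.7746)
U - 71441 = (63359/16845 + 47*√94/34259) - 71441 = -1203360286/16845 + 47*√94/34259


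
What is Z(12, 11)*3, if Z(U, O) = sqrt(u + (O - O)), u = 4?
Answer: 6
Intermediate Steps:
Z(U, O) = 2 (Z(U, O) = sqrt(4 + (O - O)) = sqrt(4 + 0) = sqrt(4) = 2)
Z(12, 11)*3 = 2*3 = 6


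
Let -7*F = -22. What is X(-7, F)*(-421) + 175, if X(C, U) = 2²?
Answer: -1509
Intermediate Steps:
F = 22/7 (F = -⅐*(-22) = 22/7 ≈ 3.1429)
X(C, U) = 4
X(-7, F)*(-421) + 175 = 4*(-421) + 175 = -1684 + 175 = -1509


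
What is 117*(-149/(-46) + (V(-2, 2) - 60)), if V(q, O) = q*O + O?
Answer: -316251/46 ≈ -6875.0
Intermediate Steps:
V(q, O) = O + O*q (V(q, O) = O*q + O = O + O*q)
117*(-149/(-46) + (V(-2, 2) - 60)) = 117*(-149/(-46) + (2*(1 - 2) - 60)) = 117*(-149*(-1/46) + (2*(-1) - 60)) = 117*(149/46 + (-2 - 60)) = 117*(149/46 - 62) = 117*(-2703/46) = -316251/46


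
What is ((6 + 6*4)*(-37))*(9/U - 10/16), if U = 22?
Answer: 10545/44 ≈ 239.66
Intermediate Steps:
((6 + 6*4)*(-37))*(9/U - 10/16) = ((6 + 6*4)*(-37))*(9/22 - 10/16) = ((6 + 24)*(-37))*(9*(1/22) - 10*1/16) = (30*(-37))*(9/22 - 5/8) = -1110*(-19/88) = 10545/44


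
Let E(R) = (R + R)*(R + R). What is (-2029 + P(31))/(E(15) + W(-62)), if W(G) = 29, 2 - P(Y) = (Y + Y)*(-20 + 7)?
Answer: -1221/929 ≈ -1.3143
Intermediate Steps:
P(Y) = 2 + 26*Y (P(Y) = 2 - (Y + Y)*(-20 + 7) = 2 - 2*Y*(-13) = 2 - (-26)*Y = 2 + 26*Y)
E(R) = 4*R**2 (E(R) = (2*R)*(2*R) = 4*R**2)
(-2029 + P(31))/(E(15) + W(-62)) = (-2029 + (2 + 26*31))/(4*15**2 + 29) = (-2029 + (2 + 806))/(4*225 + 29) = (-2029 + 808)/(900 + 29) = -1221/929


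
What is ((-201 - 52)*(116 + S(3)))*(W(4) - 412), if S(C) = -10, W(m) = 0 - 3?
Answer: 11129470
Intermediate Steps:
W(m) = -3
((-201 - 52)*(116 + S(3)))*(W(4) - 412) = ((-201 - 52)*(116 - 10))*(-3 - 412) = -253*106*(-415) = -26818*(-415) = 11129470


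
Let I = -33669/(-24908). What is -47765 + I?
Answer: -1189696951/24908 ≈ -47764.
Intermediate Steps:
I = 33669/24908 (I = -33669*(-1/24908) = 33669/24908 ≈ 1.3517)
-47765 + I = -47765 + 33669/24908 = -1189696951/24908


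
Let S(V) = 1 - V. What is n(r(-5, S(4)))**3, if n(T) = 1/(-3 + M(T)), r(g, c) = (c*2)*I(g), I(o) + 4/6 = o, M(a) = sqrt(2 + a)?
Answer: 1/27 ≈ 0.037037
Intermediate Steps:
I(o) = -2/3 + o
r(g, c) = 2*c*(-2/3 + g) (r(g, c) = (c*2)*(-2/3 + g) = (2*c)*(-2/3 + g) = 2*c*(-2/3 + g))
n(T) = 1/(-3 + sqrt(2 + T))
n(r(-5, S(4)))**3 = (1/(-3 + sqrt(2 + 2*(1 - 1*4)*(-2 + 3*(-5))/3)))**3 = (1/(-3 + sqrt(2 + 2*(1 - 4)*(-2 - 15)/3)))**3 = (1/(-3 + sqrt(2 + (2/3)*(-3)*(-17))))**3 = (1/(-3 + sqrt(2 + 34)))**3 = (1/(-3 + sqrt(36)))**3 = (1/(-3 + 6))**3 = (1/3)**3 = 1/27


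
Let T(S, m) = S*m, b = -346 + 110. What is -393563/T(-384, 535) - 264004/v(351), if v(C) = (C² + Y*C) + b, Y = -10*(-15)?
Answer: 2975716897/7215669120 ≈ 0.41240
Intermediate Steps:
b = -236
Y = 150
v(C) = -236 + C² + 150*C (v(C) = (C² + 150*C) - 236 = -236 + C² + 150*C)
-393563/T(-384, 535) - 264004/v(351) = -393563/((-384*535)) - 264004/(-236 + 351² + 150*351) = -393563/(-205440) - 264004/(-236 + 123201 + 52650) = -393563*(-1/205440) - 264004/175615 = 393563/205440 - 264004*1/175615 = 393563/205440 - 264004/175615 = 2975716897/7215669120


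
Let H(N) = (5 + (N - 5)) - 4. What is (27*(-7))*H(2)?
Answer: 378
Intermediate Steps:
H(N) = -4 + N (H(N) = (5 + (-5 + N)) - 4 = N - 4 = -4 + N)
(27*(-7))*H(2) = (27*(-7))*(-4 + 2) = -189*(-2) = 378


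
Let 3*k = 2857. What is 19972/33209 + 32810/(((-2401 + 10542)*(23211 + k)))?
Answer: 107177878285/178163595071 ≈ 0.60157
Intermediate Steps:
k = 2857/3 (k = (⅓)*2857 = 2857/3 ≈ 952.33)
19972/33209 + 32810/(((-2401 + 10542)*(23211 + k))) = 19972/33209 + 32810/(((-2401 + 10542)*(23211 + 2857/3))) = 19972*(1/33209) + 32810/((8141*(72490/3))) = 19972/33209 + 32810/(590141090/3) = 19972/33209 + 32810*(3/590141090) = 19972/33209 + 9843/59014109 = 107177878285/178163595071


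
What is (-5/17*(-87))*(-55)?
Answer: -23925/17 ≈ -1407.4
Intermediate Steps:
(-5/17*(-87))*(-55) = (-1*5/17*(-87))*(-55) = -5/17*(-87)*(-55) = (435/17)*(-55) = -23925/17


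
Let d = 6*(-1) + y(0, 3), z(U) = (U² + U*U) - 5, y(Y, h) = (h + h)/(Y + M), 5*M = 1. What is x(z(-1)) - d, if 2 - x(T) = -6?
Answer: -16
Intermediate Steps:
M = ⅕ (M = (⅕)*1 = ⅕ ≈ 0.20000)
y(Y, h) = 2*h/(⅕ + Y) (y(Y, h) = (h + h)/(Y + ⅕) = (2*h)/(⅕ + Y) = 2*h/(⅕ + Y))
z(U) = -5 + 2*U² (z(U) = (U² + U²) - 5 = 2*U² - 5 = -5 + 2*U²)
x(T) = 8 (x(T) = 2 - 1*(-6) = 2 + 6 = 8)
d = 24 (d = 6*(-1) + 10*3/(1 + 5*0) = -6 + 10*3/(1 + 0) = -6 + 10*3/1 = -6 + 10*3*1 = -6 + 30 = 24)
x(z(-1)) - d = 8 - 1*24 = 8 - 24 = -16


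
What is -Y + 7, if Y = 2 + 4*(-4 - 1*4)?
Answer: 37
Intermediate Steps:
Y = -30 (Y = 2 + 4*(-4 - 4) = 2 + 4*(-8) = 2 - 32 = -30)
-Y + 7 = -1*(-30) + 7 = 30 + 7 = 37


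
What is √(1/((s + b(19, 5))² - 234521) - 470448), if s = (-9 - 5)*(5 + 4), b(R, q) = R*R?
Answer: I*√945219876288454/44824 ≈ 685.89*I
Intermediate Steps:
b(R, q) = R²
s = -126 (s = -14*9 = -126)
√(1/((s + b(19, 5))² - 234521) - 470448) = √(1/((-126 + 19²)² - 234521) - 470448) = √(1/((-126 + 361)² - 234521) - 470448) = √(1/(235² - 234521) - 470448) = √(1/(55225 - 234521) - 470448) = √(1/(-179296) - 470448) = √(-1/179296 - 470448) = √(-84349444609/179296) = I*√945219876288454/44824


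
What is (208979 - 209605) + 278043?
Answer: 277417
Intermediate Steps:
(208979 - 209605) + 278043 = -626 + 278043 = 277417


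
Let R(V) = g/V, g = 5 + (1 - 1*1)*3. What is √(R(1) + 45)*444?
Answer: 2220*√2 ≈ 3139.6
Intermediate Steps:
g = 5 (g = 5 + (1 - 1)*3 = 5 + 0*3 = 5 + 0 = 5)
R(V) = 5/V
√(R(1) + 45)*444 = √(5/1 + 45)*444 = √(5*1 + 45)*444 = √(5 + 45)*444 = √50*444 = (5*√2)*444 = 2220*√2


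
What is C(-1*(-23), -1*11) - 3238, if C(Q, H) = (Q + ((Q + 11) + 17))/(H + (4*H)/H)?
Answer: -22740/7 ≈ -3248.6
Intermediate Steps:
C(Q, H) = (28 + 2*Q)/(4 + H) (C(Q, H) = (Q + ((11 + Q) + 17))/(H + 4) = (Q + (28 + Q))/(4 + H) = (28 + 2*Q)/(4 + H))
C(-1*(-23), -1*11) - 3238 = 2*(14 - 1*(-23))/(4 - 1*11) - 3238 = 2*(14 + 23)/(4 - 11) - 3238 = 2*37/(-7) - 3238 = 2*(-⅐)*37 - 3238 = -74/7 - 3238 = -22740/7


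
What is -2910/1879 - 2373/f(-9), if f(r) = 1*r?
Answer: 1477559/5637 ≈ 262.12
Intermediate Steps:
f(r) = r
-2910/1879 - 2373/f(-9) = -2910/1879 - 2373/(-9) = -2910*1/1879 - 2373*(-⅑) = -2910/1879 + 791/3 = 1477559/5637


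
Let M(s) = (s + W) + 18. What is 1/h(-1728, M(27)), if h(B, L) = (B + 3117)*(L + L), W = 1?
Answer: 1/127788 ≈ 7.8255e-6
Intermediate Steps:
M(s) = 19 + s (M(s) = (s + 1) + 18 = (1 + s) + 18 = 19 + s)
h(B, L) = 2*L*(3117 + B) (h(B, L) = (3117 + B)*(2*L) = 2*L*(3117 + B))
1/h(-1728, M(27)) = 1/(2*(19 + 27)*(3117 - 1728)) = 1/(2*46*1389) = 1/127788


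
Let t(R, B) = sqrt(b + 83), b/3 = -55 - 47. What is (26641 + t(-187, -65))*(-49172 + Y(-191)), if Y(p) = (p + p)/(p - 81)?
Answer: -178153721841/136 - 6687201*I*sqrt(223)/136 ≈ -1.31e+9 - 7.3427e+5*I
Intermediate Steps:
Y(p) = 2*p/(-81 + p) (Y(p) = (2*p)/(-81 + p) = 2*p/(-81 + p))
b = -306 (b = 3*(-55 - 47) = 3*(-102) = -306)
t(R, B) = I*sqrt(223) (t(R, B) = sqrt(-306 + 83) = sqrt(-223) = I*sqrt(223))
(26641 + t(-187, -65))*(-49172 + Y(-191)) = (26641 + I*sqrt(223))*(-49172 + 2*(-191)/(-81 - 191)) = (26641 + I*sqrt(223))*(-49172 + 2*(-191)/(-272)) = (26641 + I*sqrt(223))*(-49172 + 2*(-191)*(-1/272)) = (26641 + I*sqrt(223))*(-49172 + 191/136) = (26641 + I*sqrt(223))*(-6687201/136) = -178153721841/136 - 6687201*I*sqrt(223)/136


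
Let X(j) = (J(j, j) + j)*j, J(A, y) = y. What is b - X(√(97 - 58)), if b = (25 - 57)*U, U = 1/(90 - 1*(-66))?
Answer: -3050/39 ≈ -78.205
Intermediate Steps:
U = 1/156 (U = 1/(90 + 66) = 1/156 ≈ 0.0064103)
X(j) = 2*j² (X(j) = (j + j)*j = (2*j)*j = 2*j²)
b = -8/39 (b = (25 - 57)*(1/156) = -32*1/156 = -8/39 ≈ -0.20513)
b - X(√(97 - 58)) = -8/39 - 2*(√(97 - 58))² = -8/39 - 2*(√39)² = -8/39 - 2*39 = -8/39 - 1*78 = -8/39 - 78 = -3050/39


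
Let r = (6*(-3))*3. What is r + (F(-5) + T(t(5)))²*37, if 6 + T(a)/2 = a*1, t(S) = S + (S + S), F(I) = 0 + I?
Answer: 6199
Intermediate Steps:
F(I) = I
t(S) = 3*S (t(S) = S + 2*S = 3*S)
T(a) = -12 + 2*a (T(a) = -12 + 2*(a*1) = -12 + 2*a)
r = -54 (r = -18*3 = -54)
r + (F(-5) + T(t(5)))²*37 = -54 + (-5 + (-12 + 2*(3*5)))²*37 = -54 + (-5 + (-12 + 2*15))²*37 = -54 + (-5 + (-12 + 30))²*37 = -54 + (-5 + 18)²*37 = -54 + 13²*37 = -54 + 169*37 = -54 + 6253 = 6199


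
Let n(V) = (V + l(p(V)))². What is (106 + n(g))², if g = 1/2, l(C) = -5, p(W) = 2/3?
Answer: 255025/16 ≈ 15939.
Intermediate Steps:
p(W) = ⅔ (p(W) = 2*(⅓) = ⅔)
g = ½ ≈ 0.50000
n(V) = (-5 + V)² (n(V) = (V - 5)² = (-5 + V)²)
(106 + n(g))² = (106 + (-5 + ½)²)² = (106 + (-9/2)²)² = (106 + 81/4)² = (505/4)² = 255025/16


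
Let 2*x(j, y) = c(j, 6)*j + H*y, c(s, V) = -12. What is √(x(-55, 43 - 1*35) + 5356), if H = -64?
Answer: √5430 ≈ 73.688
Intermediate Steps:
x(j, y) = -32*y - 6*j (x(j, y) = (-12*j - 64*y)/2 = (-64*y - 12*j)/2 = -32*y - 6*j)
√(x(-55, 43 - 1*35) + 5356) = √((-32*(43 - 1*35) - 6*(-55)) + 5356) = √((-32*(43 - 35) + 330) + 5356) = √((-32*8 + 330) + 5356) = √((-256 + 330) + 5356) = √(74 + 5356) = √5430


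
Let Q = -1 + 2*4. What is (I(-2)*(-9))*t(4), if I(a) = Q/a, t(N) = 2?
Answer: 63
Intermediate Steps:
Q = 7 (Q = -1 + 8 = 7)
I(a) = 7/a
(I(-2)*(-9))*t(4) = ((7/(-2))*(-9))*2 = ((7*(-½))*(-9))*2 = -7/2*(-9)*2 = (63/2)*2 = 63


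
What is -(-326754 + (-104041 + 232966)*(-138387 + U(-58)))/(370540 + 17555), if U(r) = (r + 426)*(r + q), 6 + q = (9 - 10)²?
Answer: 6943622643/129365 ≈ 53675.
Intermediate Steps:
q = -5 (q = -6 + (9 - 10)² = -6 + (-1)² = -6 + 1 = -5)
U(r) = (-5 + r)*(426 + r) (U(r) = (r + 426)*(r - 5) = (426 + r)*(-5 + r) = (-5 + r)*(426 + r))
-(-326754 + (-104041 + 232966)*(-138387 + U(-58)))/(370540 + 17555) = -(-326754 + (-104041 + 232966)*(-138387 + (-2130 + (-58)² + 421*(-58))))/(370540 + 17555) = -(-326754 + 128925*(-138387 + (-2130 + 3364 - 24418)))/388095 = -(-326754 + 128925*(-138387 - 23184))/388095 = -(-326754 + 128925*(-161571))/388095 = -(-326754 - 20830541175)/388095 = -(-20830867929)/388095 = -1*(-6943622643/129365) = 6943622643/129365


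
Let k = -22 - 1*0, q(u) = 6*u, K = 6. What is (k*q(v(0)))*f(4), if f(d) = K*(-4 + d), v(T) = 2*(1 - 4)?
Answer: 0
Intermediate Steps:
v(T) = -6 (v(T) = 2*(-3) = -6)
k = -22 (k = -22 + 0 = -22)
f(d) = -24 + 6*d (f(d) = 6*(-4 + d) = -24 + 6*d)
(k*q(v(0)))*f(4) = (-132*(-6))*(-24 + 6*4) = (-22*(-36))*(-24 + 24) = 792*0 = 0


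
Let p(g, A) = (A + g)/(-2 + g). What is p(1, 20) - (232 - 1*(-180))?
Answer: -433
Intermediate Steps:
p(g, A) = (A + g)/(-2 + g)
p(1, 20) - (232 - 1*(-180)) = (20 + 1)/(-2 + 1) - (232 - 1*(-180)) = 21/(-1) - (232 + 180) = -1*21 - 1*412 = -21 - 412 = -433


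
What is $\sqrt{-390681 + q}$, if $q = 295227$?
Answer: $3 i \sqrt{10606} \approx 308.96 i$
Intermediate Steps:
$\sqrt{-390681 + q} = \sqrt{-390681 + 295227} = \sqrt{-95454} = 3 i \sqrt{10606}$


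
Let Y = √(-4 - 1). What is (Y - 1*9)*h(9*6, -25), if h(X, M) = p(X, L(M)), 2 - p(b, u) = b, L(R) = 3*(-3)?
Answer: 468 - 52*I*√5 ≈ 468.0 - 116.28*I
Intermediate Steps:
L(R) = -9
p(b, u) = 2 - b
Y = I*√5 (Y = √(-5) = I*√5 ≈ 2.2361*I)
h(X, M) = 2 - X
(Y - 1*9)*h(9*6, -25) = (I*√5 - 1*9)*(2 - 9*6) = (I*√5 - 9)*(2 - 1*54) = (-9 + I*√5)*(2 - 54) = (-9 + I*√5)*(-52) = 468 - 52*I*√5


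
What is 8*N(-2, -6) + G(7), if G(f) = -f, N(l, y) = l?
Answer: -23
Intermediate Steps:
8*N(-2, -6) + G(7) = 8*(-2) - 1*7 = -16 - 7 = -23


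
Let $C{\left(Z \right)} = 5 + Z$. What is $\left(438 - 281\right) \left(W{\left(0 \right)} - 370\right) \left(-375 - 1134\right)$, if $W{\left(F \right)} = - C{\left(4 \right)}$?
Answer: $89790027$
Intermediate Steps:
$W{\left(F \right)} = -9$ ($W{\left(F \right)} = - (5 + 4) = \left(-1\right) 9 = -9$)
$\left(438 - 281\right) \left(W{\left(0 \right)} - 370\right) \left(-375 - 1134\right) = \left(438 - 281\right) \left(-9 - 370\right) \left(-375 - 1134\right) = 157 \left(-379\right) \left(-1509\right) = \left(-59503\right) \left(-1509\right) = 89790027$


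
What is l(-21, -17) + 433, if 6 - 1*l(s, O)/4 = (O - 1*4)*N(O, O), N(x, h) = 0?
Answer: 457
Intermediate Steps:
l(s, O) = 24 (l(s, O) = 24 - 4*(O - 1*4)*0 = 24 - 4*(O - 4)*0 = 24 - 4*(-4 + O)*0 = 24 - 4*0 = 24 + 0 = 24)
l(-21, -17) + 433 = 24 + 433 = 457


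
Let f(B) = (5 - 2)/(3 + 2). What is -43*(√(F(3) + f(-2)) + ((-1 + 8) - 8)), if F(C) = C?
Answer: 43 - 129*√10/5 ≈ -38.587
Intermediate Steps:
f(B) = ⅗ (f(B) = 3/5 = 3*(⅕) = ⅗)
-43*(√(F(3) + f(-2)) + ((-1 + 8) - 8)) = -43*(√(3 + ⅗) + ((-1 + 8) - 8)) = -43*(√(18/5) + (7 - 8)) = -43*(3*√10/5 - 1) = -43*(-1 + 3*√10/5) = 43 - 129*√10/5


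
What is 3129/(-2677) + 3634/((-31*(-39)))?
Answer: 5945257/3236493 ≈ 1.8369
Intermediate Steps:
3129/(-2677) + 3634/((-31*(-39))) = 3129*(-1/2677) + 3634/1209 = -3129/2677 + 3634*(1/1209) = -3129/2677 + 3634/1209 = 5945257/3236493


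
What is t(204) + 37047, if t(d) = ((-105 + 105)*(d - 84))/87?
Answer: 37047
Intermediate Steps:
t(d) = 0 (t(d) = (0*(-84 + d))*(1/87) = 0*(1/87) = 0)
t(204) + 37047 = 0 + 37047 = 37047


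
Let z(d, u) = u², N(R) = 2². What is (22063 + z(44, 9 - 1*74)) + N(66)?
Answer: 26292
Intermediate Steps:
N(R) = 4
(22063 + z(44, 9 - 1*74)) + N(66) = (22063 + (9 - 1*74)²) + 4 = (22063 + (9 - 74)²) + 4 = (22063 + (-65)²) + 4 = (22063 + 4225) + 4 = 26288 + 4 = 26292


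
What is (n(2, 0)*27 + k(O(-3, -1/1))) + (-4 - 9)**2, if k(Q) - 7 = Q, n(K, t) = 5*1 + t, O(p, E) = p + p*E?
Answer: 311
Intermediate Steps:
O(p, E) = p + E*p
n(K, t) = 5 + t
k(Q) = 7 + Q
(n(2, 0)*27 + k(O(-3, -1/1))) + (-4 - 9)**2 = ((5 + 0)*27 + (7 - 3*(1 - 1/1))) + (-4 - 9)**2 = (5*27 + (7 - 3*(1 - 1*1))) + (-13)**2 = (135 + (7 - 3*(1 - 1))) + 169 = (135 + (7 - 3*0)) + 169 = (135 + (7 + 0)) + 169 = (135 + 7) + 169 = 142 + 169 = 311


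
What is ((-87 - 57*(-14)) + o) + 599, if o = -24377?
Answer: -23067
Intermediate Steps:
((-87 - 57*(-14)) + o) + 599 = ((-87 - 57*(-14)) - 24377) + 599 = ((-87 + 798) - 24377) + 599 = (711 - 24377) + 599 = -23666 + 599 = -23067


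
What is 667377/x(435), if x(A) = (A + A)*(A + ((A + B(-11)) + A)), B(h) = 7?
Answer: 7671/13120 ≈ 0.58468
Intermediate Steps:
x(A) = 2*A*(7 + 3*A) (x(A) = (A + A)*(A + ((A + 7) + A)) = (2*A)*(A + ((7 + A) + A)) = (2*A)*(A + (7 + 2*A)) = (2*A)*(7 + 3*A) = 2*A*(7 + 3*A))
667377/x(435) = 667377/((2*435*(7 + 3*435))) = 667377/((2*435*(7 + 1305))) = 667377/((2*435*1312)) = 667377/1141440 = 667377*(1/1141440) = 7671/13120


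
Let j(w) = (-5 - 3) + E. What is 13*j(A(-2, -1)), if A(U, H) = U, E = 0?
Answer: -104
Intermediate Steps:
j(w) = -8 (j(w) = (-5 - 3) + 0 = -8 + 0 = -8)
13*j(A(-2, -1)) = 13*(-8) = -104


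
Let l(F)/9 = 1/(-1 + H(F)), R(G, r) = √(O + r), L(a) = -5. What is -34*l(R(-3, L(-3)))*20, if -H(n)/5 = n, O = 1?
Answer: 6120/101 - 61200*I/101 ≈ 60.594 - 605.94*I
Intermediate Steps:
H(n) = -5*n
R(G, r) = √(1 + r)
l(F) = 9/(-1 - 5*F)
-34*l(R(-3, L(-3)))*20 = -(-306)/(1 + 5*√(1 - 5))*20 = -(-306)/(1 + 5*√(-4))*20 = -(-306)/(1 + 5*(2*I))*20 = -(-306)/(1 + 10*I)*20 = -(-306)*(1 - 10*I)/101*20 = (306*(1 - 10*I)/101)*20 = 6120*(1 - 10*I)/101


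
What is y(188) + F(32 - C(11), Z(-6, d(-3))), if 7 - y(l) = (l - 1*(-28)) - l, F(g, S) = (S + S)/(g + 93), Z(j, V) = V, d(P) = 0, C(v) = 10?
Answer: -21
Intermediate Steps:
F(g, S) = 2*S/(93 + g) (F(g, S) = (2*S)/(93 + g) = 2*S/(93 + g))
y(l) = -21 (y(l) = 7 - ((l - 1*(-28)) - l) = 7 - ((l + 28) - l) = 7 - ((28 + l) - l) = 7 - 1*28 = 7 - 28 = -21)
y(188) + F(32 - C(11), Z(-6, d(-3))) = -21 + 2*0/(93 + (32 - 1*10)) = -21 + 2*0/(93 + (32 - 10)) = -21 + 2*0/(93 + 22) = -21 + 2*0/115 = -21 + 2*0*(1/115) = -21 + 0 = -21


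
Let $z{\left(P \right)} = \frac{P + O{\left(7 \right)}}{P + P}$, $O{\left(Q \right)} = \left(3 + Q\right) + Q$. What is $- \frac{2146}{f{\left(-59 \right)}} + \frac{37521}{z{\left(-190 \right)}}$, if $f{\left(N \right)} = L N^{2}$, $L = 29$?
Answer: $\frac{49632015578}{602213} \approx 82416.0$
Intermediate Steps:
$O{\left(Q \right)} = 3 + 2 Q$
$z{\left(P \right)} = \frac{17 + P}{2 P}$ ($z{\left(P \right)} = \frac{P + \left(3 + 2 \cdot 7\right)}{P + P} = \frac{P + \left(3 + 14\right)}{2 P} = \left(P + 17\right) \frac{1}{2 P} = \left(17 + P\right) \frac{1}{2 P} = \frac{17 + P}{2 P}$)
$f{\left(N \right)} = 29 N^{2}$
$- \frac{2146}{f{\left(-59 \right)}} + \frac{37521}{z{\left(-190 \right)}} = - \frac{2146}{29 \left(-59\right)^{2}} + \frac{37521}{\frac{1}{2} \frac{1}{-190} \left(17 - 190\right)} = - \frac{2146}{29 \cdot 3481} + \frac{37521}{\frac{1}{2} \left(- \frac{1}{190}\right) \left(-173\right)} = - \frac{2146}{100949} + \frac{37521}{\frac{173}{380}} = \left(-2146\right) \frac{1}{100949} + 37521 \cdot \frac{380}{173} = - \frac{74}{3481} + \frac{14257980}{173} = \frac{49632015578}{602213}$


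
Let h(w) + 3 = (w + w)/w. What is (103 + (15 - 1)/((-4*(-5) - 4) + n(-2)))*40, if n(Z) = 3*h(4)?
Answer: 54120/13 ≈ 4163.1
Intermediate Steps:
h(w) = -1 (h(w) = -3 + (w + w)/w = -3 + (2*w)/w = -3 + 2 = -1)
n(Z) = -3 (n(Z) = 3*(-1) = -3)
(103 + (15 - 1)/((-4*(-5) - 4) + n(-2)))*40 = (103 + (15 - 1)/((-4*(-5) - 4) - 3))*40 = (103 + 14/((20 - 4) - 3))*40 = (103 + 14/(16 - 3))*40 = (103 + 14/13)*40 = (1353/13)*40 = 54120/13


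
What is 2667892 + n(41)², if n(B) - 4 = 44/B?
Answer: 4484769716/1681 ≈ 2.6679e+6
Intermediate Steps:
n(B) = 4 + 44/B
2667892 + n(41)² = 2667892 + (4 + 44/41)² = 2667892 + (208/41)² = 2667892 + 43264/1681 = 4484769716/1681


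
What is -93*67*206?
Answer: -1283586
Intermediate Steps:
-93*67*206 = -6231*206 = -1283586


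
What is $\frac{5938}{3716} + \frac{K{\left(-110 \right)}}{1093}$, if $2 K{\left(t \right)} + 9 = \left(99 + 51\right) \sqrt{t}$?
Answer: $\frac{1618378}{1015397} + \frac{75 i \sqrt{110}}{1093} \approx 1.5938 + 0.71968 i$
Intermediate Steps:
$K{\left(t \right)} = - \frac{9}{2} + 75 \sqrt{t}$ ($K{\left(t \right)} = - \frac{9}{2} + \frac{\left(99 + 51\right) \sqrt{t}}{2} = - \frac{9}{2} + \frac{150 \sqrt{t}}{2} = - \frac{9}{2} + 75 \sqrt{t}$)
$\frac{5938}{3716} + \frac{K{\left(-110 \right)}}{1093} = \frac{5938}{3716} + \frac{- \frac{9}{2} + 75 \sqrt{-110}}{1093} = 5938 \cdot \frac{1}{3716} + \left(- \frac{9}{2} + 75 i \sqrt{110}\right) \frac{1}{1093} = \frac{2969}{1858} + \left(- \frac{9}{2} + 75 i \sqrt{110}\right) \frac{1}{1093} = \frac{2969}{1858} - \left(\frac{9}{2186} - \frac{75 i \sqrt{110}}{1093}\right) = \frac{1618378}{1015397} + \frac{75 i \sqrt{110}}{1093}$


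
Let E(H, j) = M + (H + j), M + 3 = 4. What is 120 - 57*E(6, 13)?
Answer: -1020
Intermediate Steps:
M = 1 (M = -3 + 4 = 1)
E(H, j) = 1 + H + j (E(H, j) = 1 + (H + j) = 1 + H + j)
120 - 57*E(6, 13) = 120 - 57*(1 + 6 + 13) = 120 - 57*20 = 120 - 1140 = -1020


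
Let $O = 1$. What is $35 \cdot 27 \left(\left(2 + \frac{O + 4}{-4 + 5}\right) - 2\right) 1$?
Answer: $4725$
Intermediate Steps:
$35 \cdot 27 \left(\left(2 + \frac{O + 4}{-4 + 5}\right) - 2\right) 1 = 35 \cdot 27 \left(\left(2 + \frac{1 + 4}{-4 + 5}\right) - 2\right) 1 = 945 \left(\left(2 + \frac{5}{1}\right) - 2\right) 1 = 945 \left(\left(2 + 5 \cdot 1\right) - 2\right) 1 = 945 \left(\left(2 + 5\right) - 2\right) 1 = 945 \left(7 - 2\right) 1 = 945 \cdot 5 \cdot 1 = 945 \cdot 5 = 4725$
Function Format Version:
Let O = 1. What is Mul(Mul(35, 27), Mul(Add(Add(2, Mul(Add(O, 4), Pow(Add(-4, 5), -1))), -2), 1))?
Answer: 4725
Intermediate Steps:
Mul(Mul(35, 27), Mul(Add(Add(2, Mul(Add(O, 4), Pow(Add(-4, 5), -1))), -2), 1)) = Mul(Mul(35, 27), Mul(Add(Add(2, Mul(Add(1, 4), Pow(Add(-4, 5), -1))), -2), 1)) = Mul(945, Mul(Add(Add(2, Mul(5, Pow(1, -1))), -2), 1)) = Mul(945, Mul(Add(Add(2, Mul(5, 1)), -2), 1)) = Mul(945, Mul(Add(Add(2, 5), -2), 1)) = Mul(945, Mul(Add(7, -2), 1)) = Mul(945, Mul(5, 1)) = Mul(945, 5) = 4725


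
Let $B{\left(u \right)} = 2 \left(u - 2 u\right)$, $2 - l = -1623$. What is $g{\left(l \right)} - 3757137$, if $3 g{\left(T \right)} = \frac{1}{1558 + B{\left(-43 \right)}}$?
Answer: $- \frac{18530199683}{4932} \approx -3.7571 \cdot 10^{6}$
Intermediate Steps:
$l = 1625$ ($l = 2 - -1623 = 2 + 1623 = 1625$)
$B{\left(u \right)} = - 2 u$ ($B{\left(u \right)} = 2 \left(- u\right) = - 2 u$)
$g{\left(T \right)} = \frac{1}{4932}$ ($g{\left(T \right)} = \frac{1}{3 \left(1558 - -86\right)} = \frac{1}{3 \left(1558 + 86\right)} = \frac{1}{3 \cdot 1644} = \frac{1}{3} \cdot \frac{1}{1644} = \frac{1}{4932}$)
$g{\left(l \right)} - 3757137 = \frac{1}{4932} - 3757137 = - \frac{18530199683}{4932}$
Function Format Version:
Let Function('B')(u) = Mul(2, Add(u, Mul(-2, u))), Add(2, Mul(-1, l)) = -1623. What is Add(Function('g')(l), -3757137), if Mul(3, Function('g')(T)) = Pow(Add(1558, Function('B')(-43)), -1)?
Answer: Rational(-18530199683, 4932) ≈ -3.7571e+6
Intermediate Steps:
l = 1625 (l = Add(2, Mul(-1, -1623)) = Add(2, 1623) = 1625)
Function('B')(u) = Mul(-2, u) (Function('B')(u) = Mul(2, Mul(-1, u)) = Mul(-2, u))
Function('g')(T) = Rational(1, 4932) (Function('g')(T) = Mul(Rational(1, 3), Pow(Add(1558, Mul(-2, -43)), -1)) = Mul(Rational(1, 3), Pow(Add(1558, 86), -1)) = Mul(Rational(1, 3), Pow(1644, -1)) = Mul(Rational(1, 3), Rational(1, 1644)) = Rational(1, 4932))
Add(Function('g')(l), -3757137) = Add(Rational(1, 4932), -3757137) = Rational(-18530199683, 4932)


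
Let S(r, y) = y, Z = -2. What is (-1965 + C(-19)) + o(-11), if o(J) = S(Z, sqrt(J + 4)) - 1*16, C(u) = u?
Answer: -2000 + I*sqrt(7) ≈ -2000.0 + 2.6458*I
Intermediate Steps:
o(J) = -16 + sqrt(4 + J) (o(J) = sqrt(J + 4) - 1*16 = sqrt(4 + J) - 16 = -16 + sqrt(4 + J))
(-1965 + C(-19)) + o(-11) = (-1965 - 19) + (-16 + sqrt(4 - 11)) = -1984 + (-16 + sqrt(-7)) = -1984 + (-16 + I*sqrt(7)) = -2000 + I*sqrt(7)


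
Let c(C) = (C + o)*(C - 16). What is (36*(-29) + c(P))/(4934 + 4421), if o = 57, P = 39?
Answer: 1164/9355 ≈ 0.12443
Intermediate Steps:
c(C) = (-16 + C)*(57 + C) (c(C) = (C + 57)*(C - 16) = (57 + C)*(-16 + C) = (-16 + C)*(57 + C))
(36*(-29) + c(P))/(4934 + 4421) = (36*(-29) + (-912 + 39² + 41*39))/(4934 + 4421) = (-1044 + (-912 + 1521 + 1599))/9355 = (-1044 + 2208)*(1/9355) = 1164*(1/9355) = 1164/9355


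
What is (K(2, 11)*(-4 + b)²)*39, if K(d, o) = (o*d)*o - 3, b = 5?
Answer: 9321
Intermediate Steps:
K(d, o) = -3 + d*o² (K(d, o) = (d*o)*o - 3 = d*o² - 3 = -3 + d*o²)
(K(2, 11)*(-4 + b)²)*39 = ((-3 + 2*11²)*(-4 + 5)²)*39 = ((-3 + 2*121)*1²)*39 = ((-3 + 242)*1)*39 = (239*1)*39 = 239*39 = 9321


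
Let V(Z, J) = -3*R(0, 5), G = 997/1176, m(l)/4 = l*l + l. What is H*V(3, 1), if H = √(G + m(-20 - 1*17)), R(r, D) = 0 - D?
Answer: 25*√1504014/28 ≈ 1095.0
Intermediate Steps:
R(r, D) = -D
m(l) = 4*l + 4*l² (m(l) = 4*(l*l + l) = 4*(l² + l) = 4*(l + l²) = 4*l + 4*l²)
G = 997/1176 (G = 997*(1/1176) = 997/1176 ≈ 0.84779)
V(Z, J) = 15 (V(Z, J) = -(-3)*5 = -3*(-5) = 15)
H = 5*√1504014/84 (H = √(997/1176 + 4*(-20 - 1*17)*(1 + (-20 - 1*17))) = √(997/1176 + 4*(-20 - 17)*(1 + (-20 - 17))) = √(997/1176 + 4*(-37)*(1 - 37)) = √(997/1176 + 4*(-37)*(-36)) = √(997/1176 + 5328) = √(6266725/1176) = 5*√1504014/84 ≈ 72.999)
H*V(3, 1) = (5*√1504014/84)*15 = 25*√1504014/28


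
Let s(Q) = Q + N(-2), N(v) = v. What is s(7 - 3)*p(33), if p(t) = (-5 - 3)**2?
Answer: 128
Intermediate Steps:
s(Q) = -2 + Q (s(Q) = Q - 2 = -2 + Q)
p(t) = 64 (p(t) = (-8)**2 = 64)
s(7 - 3)*p(33) = (-2 + (7 - 3))*64 = (-2 + 4)*64 = 2*64 = 128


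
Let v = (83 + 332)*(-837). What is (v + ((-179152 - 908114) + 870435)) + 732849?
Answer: 168663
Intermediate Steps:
v = -347355 (v = 415*(-837) = -347355)
(v + ((-179152 - 908114) + 870435)) + 732849 = (-347355 + ((-179152 - 908114) + 870435)) + 732849 = (-347355 + (-1087266 + 870435)) + 732849 = (-347355 - 216831) + 732849 = -564186 + 732849 = 168663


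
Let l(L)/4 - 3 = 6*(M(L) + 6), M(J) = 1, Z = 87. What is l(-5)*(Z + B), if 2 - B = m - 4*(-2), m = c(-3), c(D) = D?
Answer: 15120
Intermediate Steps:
m = -3
B = -3 (B = 2 - (-3 - 4*(-2)) = 2 - (-3 + 8) = 2 - 1*5 = 2 - 5 = -3)
l(L) = 180 (l(L) = 12 + 4*(6*(1 + 6)) = 12 + 4*(6*7) = 12 + 4*42 = 12 + 168 = 180)
l(-5)*(Z + B) = 180*(87 - 3) = 180*84 = 15120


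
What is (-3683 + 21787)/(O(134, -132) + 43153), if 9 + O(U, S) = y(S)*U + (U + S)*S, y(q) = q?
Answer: 2263/3149 ≈ 0.71864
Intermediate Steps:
O(U, S) = -9 + S*U + S*(S + U) (O(U, S) = -9 + (S*U + (U + S)*S) = -9 + (S*U + (S + U)*S) = -9 + (S*U + S*(S + U)) = -9 + S*U + S*(S + U))
(-3683 + 21787)/(O(134, -132) + 43153) = (-3683 + 21787)/((-9 + (-132)**2 + 2*(-132)*134) + 43153) = 18104/((-9 + 17424 - 35376) + 43153) = 18104/(-17961 + 43153) = 18104/25192 = 18104*(1/25192) = 2263/3149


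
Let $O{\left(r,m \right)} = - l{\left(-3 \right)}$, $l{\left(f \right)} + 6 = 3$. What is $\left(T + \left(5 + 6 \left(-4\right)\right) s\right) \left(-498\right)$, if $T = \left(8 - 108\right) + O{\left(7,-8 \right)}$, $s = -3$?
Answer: $19920$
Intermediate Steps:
$l{\left(f \right)} = -3$ ($l{\left(f \right)} = -6 + 3 = -3$)
$O{\left(r,m \right)} = 3$ ($O{\left(r,m \right)} = \left(-1\right) \left(-3\right) = 3$)
$T = -97$ ($T = \left(8 - 108\right) + 3 = -100 + 3 = -97$)
$\left(T + \left(5 + 6 \left(-4\right)\right) s\right) \left(-498\right) = \left(-97 + \left(5 + 6 \left(-4\right)\right) \left(-3\right)\right) \left(-498\right) = \left(-97 + \left(5 - 24\right) \left(-3\right)\right) \left(-498\right) = \left(-97 - -57\right) \left(-498\right) = \left(-97 + 57\right) \left(-498\right) = \left(-40\right) \left(-498\right) = 19920$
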